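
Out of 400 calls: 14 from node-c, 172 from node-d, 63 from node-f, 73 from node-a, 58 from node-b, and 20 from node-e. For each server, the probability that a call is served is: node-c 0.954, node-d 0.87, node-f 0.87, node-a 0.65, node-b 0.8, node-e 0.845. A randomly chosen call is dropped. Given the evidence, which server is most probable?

node-a

Taking complements, P(dropped | each) = node-c 0.046, node-d 0.13, node-f 0.13, node-a 0.35, node-b 0.2, node-e 0.155.
Compute prior × likelihood for every hypothesis:
  node-c: 0.035 × 0.046 = 0.00161
  node-d: 0.43 × 0.13 = 0.0559
  node-f: 0.1575 × 0.13 = 0.020475
  node-a: 0.1825 × 0.35 = 0.063875
  node-b: 0.145 × 0.2 = 0.029
  node-e: 0.05 × 0.155 = 0.00775
Normalizing constant = 0.17861.
Largest term belongs to node-a, so node-a is most probable.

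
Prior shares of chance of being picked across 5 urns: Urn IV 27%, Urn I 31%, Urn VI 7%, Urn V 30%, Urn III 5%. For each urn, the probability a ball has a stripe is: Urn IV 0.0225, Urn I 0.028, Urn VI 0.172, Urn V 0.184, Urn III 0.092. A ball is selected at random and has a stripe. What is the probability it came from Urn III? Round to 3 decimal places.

0.053

Unnormalized posteriors (prior × likelihood):
  Urn IV: 0.27 × 0.0225 = 0.006075
  Urn I: 0.31 × 0.028 = 0.00868
  Urn VI: 0.07 × 0.172 = 0.01204
  Urn V: 0.3 × 0.184 = 0.0552
  Urn III: 0.05 × 0.092 = 0.0046
Normalizing constant = 0.086595.
P(Urn III | evidence) = 0.0046 / 0.086595 ≈ 0.053.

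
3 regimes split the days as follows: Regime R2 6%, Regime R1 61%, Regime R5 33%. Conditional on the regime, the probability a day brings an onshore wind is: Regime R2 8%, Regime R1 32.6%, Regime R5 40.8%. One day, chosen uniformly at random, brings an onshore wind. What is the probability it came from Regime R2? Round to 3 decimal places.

0.014

Prior × likelihood for each hypothesis:
  Regime R2: 0.06 × 0.08 = 0.0048
  Regime R1: 0.61 × 0.326 = 0.19886
  Regime R5: 0.33 × 0.408 = 0.13464
Normalizing constant = 0.3383.
P(Regime R2 | evidence) = 0.0048 / 0.3383 ≈ 0.014.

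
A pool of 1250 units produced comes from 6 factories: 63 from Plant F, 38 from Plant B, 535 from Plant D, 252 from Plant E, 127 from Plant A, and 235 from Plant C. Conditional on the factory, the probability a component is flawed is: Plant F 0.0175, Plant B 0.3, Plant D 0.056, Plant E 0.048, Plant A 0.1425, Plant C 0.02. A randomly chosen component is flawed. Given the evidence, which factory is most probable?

Plant D

Compute prior × likelihood for every hypothesis:
  Plant F: 0.0504 × 0.0175 = 0.000882
  Plant B: 0.0304 × 0.3 = 0.00912
  Plant D: 0.428 × 0.056 = 0.023968
  Plant E: 0.2016 × 0.048 = 0.0096768
  Plant A: 0.1016 × 0.1425 = 0.014478
  Plant C: 0.188 × 0.02 = 0.00376
Total = 0.0618848.
Largest term belongs to Plant D, so Plant D is most probable.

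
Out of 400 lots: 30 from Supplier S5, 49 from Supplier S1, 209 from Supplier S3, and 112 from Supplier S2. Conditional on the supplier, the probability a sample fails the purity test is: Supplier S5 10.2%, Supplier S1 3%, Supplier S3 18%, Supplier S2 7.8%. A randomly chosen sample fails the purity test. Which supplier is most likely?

Unnormalized posteriors (prior × likelihood):
  Supplier S5: 0.075 × 0.102 = 0.00765
  Supplier S1: 0.1225 × 0.03 = 0.003675
  Supplier S3: 0.5225 × 0.18 = 0.09405
  Supplier S2: 0.28 × 0.078 = 0.02184
Total = 0.127215.
Largest term belongs to Supplier S3, so Supplier S3 is most probable.

Supplier S3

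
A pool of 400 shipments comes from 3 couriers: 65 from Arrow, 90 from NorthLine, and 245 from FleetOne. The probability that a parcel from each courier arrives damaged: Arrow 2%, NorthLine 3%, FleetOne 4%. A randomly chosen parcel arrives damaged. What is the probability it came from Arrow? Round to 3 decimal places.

0.094

Prior × likelihood for each hypothesis:
  Arrow: 0.1625 × 0.02 = 0.00325
  NorthLine: 0.225 × 0.03 = 0.00675
  FleetOne: 0.6125 × 0.04 = 0.0245
Normalizing constant = 0.0345.
P(Arrow | evidence) = 0.00325 / 0.0345 ≈ 0.094.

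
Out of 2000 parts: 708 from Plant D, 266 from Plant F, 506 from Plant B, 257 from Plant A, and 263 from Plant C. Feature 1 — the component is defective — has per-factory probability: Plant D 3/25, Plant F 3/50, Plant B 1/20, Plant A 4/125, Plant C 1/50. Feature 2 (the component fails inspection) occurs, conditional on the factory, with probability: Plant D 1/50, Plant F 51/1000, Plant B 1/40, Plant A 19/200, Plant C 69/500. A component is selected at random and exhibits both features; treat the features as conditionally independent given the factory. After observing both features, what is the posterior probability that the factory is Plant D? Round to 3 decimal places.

Unnormalized posteriors (prior × likelihood):
  Plant D: 0.354 × 0.12 × 0.02 = 0.0008496
  Plant F: 0.133 × 0.06 × 0.051 = 0.00040698
  Plant B: 0.253 × 0.05 × 0.025 = 0.00031625
  Plant A: 0.1285 × 0.032 × 0.095 = 0.00039064
  Plant C: 0.1315 × 0.02 × 0.138 = 0.00036294
Sum = 0.00232641.
P(Plant D | evidence) = 0.0008496 / 0.00232641 ≈ 0.365.

0.365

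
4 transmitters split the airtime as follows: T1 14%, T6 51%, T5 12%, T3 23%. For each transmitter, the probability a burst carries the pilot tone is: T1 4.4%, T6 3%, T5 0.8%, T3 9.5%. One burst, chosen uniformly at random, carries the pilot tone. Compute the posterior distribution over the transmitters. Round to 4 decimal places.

Prior × likelihood for each hypothesis:
  T1: 0.14 × 0.044 = 0.00616
  T6: 0.51 × 0.03 = 0.0153
  T5: 0.12 × 0.008 = 0.00096
  T3: 0.23 × 0.095 = 0.02185
Sum = 0.04427.
P(T1 | pilot) = 0.00616/0.04427 ≈ 0.1391
P(T6 | pilot) = 0.0153/0.04427 ≈ 0.3456
P(T5 | pilot) = 0.00096/0.04427 ≈ 0.0217
P(T3 | pilot) = 0.02185/0.04427 ≈ 0.4936
(Check: 0.1391+0.3456+0.0217+0.4936 = 1.0000.)

T1 0.1391, T6 0.3456, T5 0.0217, T3 0.4936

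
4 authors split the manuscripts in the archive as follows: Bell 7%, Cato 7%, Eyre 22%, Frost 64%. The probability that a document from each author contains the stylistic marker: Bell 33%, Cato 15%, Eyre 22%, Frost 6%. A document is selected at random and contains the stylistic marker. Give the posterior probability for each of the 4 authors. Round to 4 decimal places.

Bell 0.1919, Cato 0.0872, Eyre 0.4020, Frost 0.3189

By Bayes' rule, posterior ∝ prior × likelihood:
  Bell: 0.07 × 0.33 = 0.0231
  Cato: 0.07 × 0.15 = 0.0105
  Eyre: 0.22 × 0.22 = 0.0484
  Frost: 0.64 × 0.06 = 0.0384
Total = 0.1204.
P(Bell | marker) = 0.0231/0.1204 ≈ 0.1919
P(Cato | marker) = 0.0105/0.1204 ≈ 0.0872
P(Eyre | marker) = 0.0484/0.1204 ≈ 0.4020
P(Frost | marker) = 0.0384/0.1204 ≈ 0.3189
(Check: 0.1919+0.0872+0.4020+0.3189 = 1.0000.)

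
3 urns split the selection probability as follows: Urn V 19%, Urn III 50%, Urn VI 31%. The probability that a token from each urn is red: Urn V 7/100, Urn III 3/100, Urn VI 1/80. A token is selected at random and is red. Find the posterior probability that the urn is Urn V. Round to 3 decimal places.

0.413

By Bayes' rule, posterior ∝ prior × likelihood:
  Urn V: 0.19 × 0.07 = 0.0133
  Urn III: 0.5 × 0.03 = 0.015
  Urn VI: 0.31 × 0.0125 = 0.003875
Total = 0.032175.
P(Urn V | evidence) = 0.0133 / 0.032175 ≈ 0.413.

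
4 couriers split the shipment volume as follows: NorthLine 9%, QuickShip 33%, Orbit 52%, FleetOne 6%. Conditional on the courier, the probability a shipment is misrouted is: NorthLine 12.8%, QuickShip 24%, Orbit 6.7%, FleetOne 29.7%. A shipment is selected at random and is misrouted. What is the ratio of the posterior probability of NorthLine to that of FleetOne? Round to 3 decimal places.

Unnormalized posteriors (prior × likelihood):
  NorthLine: 0.09 × 0.128 = 0.01152
  QuickShip: 0.33 × 0.24 = 0.0792
  Orbit: 0.52 × 0.067 = 0.03484
  FleetOne: 0.06 × 0.297 = 0.01782
Normalizing constant = 0.14338.
The ratio is 0.01152 / 0.01782 (the normalizer cancels) = 0.646.

0.646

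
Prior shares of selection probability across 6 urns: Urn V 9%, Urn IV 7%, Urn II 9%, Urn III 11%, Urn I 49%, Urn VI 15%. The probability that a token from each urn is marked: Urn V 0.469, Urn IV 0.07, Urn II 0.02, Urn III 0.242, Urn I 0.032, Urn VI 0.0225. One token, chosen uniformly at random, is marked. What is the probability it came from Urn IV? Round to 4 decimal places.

Unnormalized posteriors (prior × likelihood):
  Urn V: 0.09 × 0.469 = 0.04221
  Urn IV: 0.07 × 0.07 = 0.0049
  Urn II: 0.09 × 0.02 = 0.0018
  Urn III: 0.11 × 0.242 = 0.02662
  Urn I: 0.49 × 0.032 = 0.01568
  Urn VI: 0.15 × 0.0225 = 0.003375
Normalizing constant = 0.094585.
P(Urn IV | evidence) = 0.0049 / 0.094585 ≈ 0.0518.

0.0518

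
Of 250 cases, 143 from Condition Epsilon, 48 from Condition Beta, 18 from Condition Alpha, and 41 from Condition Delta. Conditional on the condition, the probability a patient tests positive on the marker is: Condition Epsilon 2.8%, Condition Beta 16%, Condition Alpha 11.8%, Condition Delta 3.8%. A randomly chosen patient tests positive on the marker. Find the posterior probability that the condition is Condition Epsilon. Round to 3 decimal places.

Unnormalized posteriors (prior × likelihood):
  Condition Epsilon: 0.572 × 0.028 = 0.016016
  Condition Beta: 0.192 × 0.16 = 0.03072
  Condition Alpha: 0.072 × 0.118 = 0.008496
  Condition Delta: 0.164 × 0.038 = 0.006232
Sum = 0.061464.
P(Condition Epsilon | evidence) = 0.016016 / 0.061464 ≈ 0.261.

0.261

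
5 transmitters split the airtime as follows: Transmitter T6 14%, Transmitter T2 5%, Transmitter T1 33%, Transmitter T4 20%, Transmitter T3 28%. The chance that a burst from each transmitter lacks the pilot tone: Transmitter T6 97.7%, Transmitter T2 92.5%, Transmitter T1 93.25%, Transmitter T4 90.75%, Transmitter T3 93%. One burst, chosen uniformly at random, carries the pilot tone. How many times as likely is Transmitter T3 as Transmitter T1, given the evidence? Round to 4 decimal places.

Taking complements, P(pilot | each) = Transmitter T6 0.023, Transmitter T2 0.075, Transmitter T1 0.0675, Transmitter T4 0.0925, Transmitter T3 0.07.
Prior × likelihood for each hypothesis:
  Transmitter T6: 0.14 × 0.023 = 0.00322
  Transmitter T2: 0.05 × 0.075 = 0.00375
  Transmitter T1: 0.33 × 0.0675 = 0.022275
  Transmitter T4: 0.2 × 0.0925 = 0.0185
  Transmitter T3: 0.28 × 0.07 = 0.0196
Total = 0.067345.
The ratio is 0.0196 / 0.022275 (the normalizer cancels) = 0.8799.

0.8799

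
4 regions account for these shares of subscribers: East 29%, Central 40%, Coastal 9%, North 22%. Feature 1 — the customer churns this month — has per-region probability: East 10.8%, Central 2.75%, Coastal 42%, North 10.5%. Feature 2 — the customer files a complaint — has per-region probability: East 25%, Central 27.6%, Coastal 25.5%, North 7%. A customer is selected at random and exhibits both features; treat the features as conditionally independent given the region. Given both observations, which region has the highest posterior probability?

By Bayes' rule, posterior ∝ prior × likelihood:
  East: 0.29 × 0.108 × 0.25 = 0.00783
  Central: 0.4 × 0.0275 × 0.276 = 0.003036
  Coastal: 0.09 × 0.42 × 0.255 = 0.009639
  North: 0.22 × 0.105 × 0.07 = 0.001617
Normalizing constant = 0.022122.
Largest term belongs to Coastal, so Coastal is most probable.

Coastal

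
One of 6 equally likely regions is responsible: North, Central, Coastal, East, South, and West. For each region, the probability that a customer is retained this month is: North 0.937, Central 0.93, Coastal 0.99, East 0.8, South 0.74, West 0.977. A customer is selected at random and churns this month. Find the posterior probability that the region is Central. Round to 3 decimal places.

Taking complements, P(churn | each) = North 0.063, Central 0.07, Coastal 0.01, East 0.2, South 0.26, West 0.023.
Since the prior is uniform, the posterior is proportional to the likelihood:
  North: 0.063
  Central: 0.07
  Coastal: 0.01
  East: 0.2
  South: 0.26
  West: 0.023
Normalizing constant = 0.626.
P(Central | evidence) = 0.07 / 0.626 ≈ 0.112.

0.112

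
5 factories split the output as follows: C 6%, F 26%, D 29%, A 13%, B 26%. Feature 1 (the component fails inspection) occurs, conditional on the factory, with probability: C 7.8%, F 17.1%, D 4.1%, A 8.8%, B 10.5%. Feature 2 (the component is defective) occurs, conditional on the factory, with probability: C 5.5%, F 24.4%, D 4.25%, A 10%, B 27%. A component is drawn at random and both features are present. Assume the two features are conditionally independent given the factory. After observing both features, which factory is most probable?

By Bayes' rule, posterior ∝ prior × likelihood:
  C: 0.06 × 0.078 × 0.055 = 0.0002574
  F: 0.26 × 0.171 × 0.244 = 0.01084824
  D: 0.29 × 0.041 × 0.0425 = 0.000505325
  A: 0.13 × 0.088 × 0.1 = 0.001144
  B: 0.26 × 0.105 × 0.27 = 0.007371
Sum = 0.020125965.
Largest term belongs to F, so F is most probable.

F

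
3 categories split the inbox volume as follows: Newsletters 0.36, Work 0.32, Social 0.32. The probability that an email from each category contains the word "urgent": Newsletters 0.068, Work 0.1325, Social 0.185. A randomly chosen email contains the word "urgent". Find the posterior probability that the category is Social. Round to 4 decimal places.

0.4695

Compute prior × likelihood for every hypothesis:
  Newsletters: 0.36 × 0.068 = 0.02448
  Work: 0.32 × 0.1325 = 0.0424
  Social: 0.32 × 0.185 = 0.0592
Sum = 0.12608.
P(Social | evidence) = 0.0592 / 0.12608 ≈ 0.4695.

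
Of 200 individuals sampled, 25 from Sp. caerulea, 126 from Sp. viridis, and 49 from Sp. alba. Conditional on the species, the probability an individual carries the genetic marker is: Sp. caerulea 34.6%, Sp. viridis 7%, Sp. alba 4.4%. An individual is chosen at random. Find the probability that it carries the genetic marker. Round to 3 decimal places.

0.098

Compute prior × likelihood for every hypothesis:
  Sp. caerulea: 0.125 × 0.346 = 0.04325
  Sp. viridis: 0.63 × 0.07 = 0.0441
  Sp. alba: 0.245 × 0.044 = 0.01078
P(marker) = 0.04325 + 0.0441 + 0.01078 = 0.09813 → 0.098.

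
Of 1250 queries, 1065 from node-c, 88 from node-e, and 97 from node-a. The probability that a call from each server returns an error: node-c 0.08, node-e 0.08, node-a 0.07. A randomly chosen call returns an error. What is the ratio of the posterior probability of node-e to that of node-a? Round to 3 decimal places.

By Bayes' rule, posterior ∝ prior × likelihood:
  node-c: 0.852 × 0.08 = 0.06816
  node-e: 0.0704 × 0.08 = 0.005632
  node-a: 0.0776 × 0.07 = 0.005432
Sum = 0.079224.
The ratio is 0.005632 / 0.005432 (the normalizer cancels) = 1.037.

1.037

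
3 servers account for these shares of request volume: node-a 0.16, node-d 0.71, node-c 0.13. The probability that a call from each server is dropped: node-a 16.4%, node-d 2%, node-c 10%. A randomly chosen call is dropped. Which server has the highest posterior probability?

node-a

Prior × likelihood for each hypothesis:
  node-a: 0.16 × 0.164 = 0.02624
  node-d: 0.71 × 0.02 = 0.0142
  node-c: 0.13 × 0.1 = 0.013
Normalizing constant = 0.05344.
Largest term belongs to node-a, so node-a is most probable.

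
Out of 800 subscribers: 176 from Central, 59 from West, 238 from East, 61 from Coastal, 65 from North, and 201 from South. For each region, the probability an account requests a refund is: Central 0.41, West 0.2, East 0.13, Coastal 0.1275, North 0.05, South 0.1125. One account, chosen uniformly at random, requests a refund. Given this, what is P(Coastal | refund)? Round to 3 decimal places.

By Bayes' rule, posterior ∝ prior × likelihood:
  Central: 0.22 × 0.41 = 0.0902
  West: 0.07375 × 0.2 = 0.01475
  East: 0.2975 × 0.13 = 0.038675
  Coastal: 0.07625 × 0.1275 = 0.009721875
  North: 0.08125 × 0.05 = 0.0040625
  South: 0.25125 × 0.1125 = 0.028265625
Total = 0.185675.
P(Coastal | evidence) = 0.009721875 / 0.185675 ≈ 0.052.

0.052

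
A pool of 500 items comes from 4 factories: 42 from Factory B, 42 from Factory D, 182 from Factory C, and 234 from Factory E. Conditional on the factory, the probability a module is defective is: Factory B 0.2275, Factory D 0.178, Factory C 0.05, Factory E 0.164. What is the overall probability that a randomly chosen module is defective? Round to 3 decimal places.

Compute prior × likelihood for every hypothesis:
  Factory B: 0.084 × 0.2275 = 0.01911
  Factory D: 0.084 × 0.178 = 0.014952
  Factory C: 0.364 × 0.05 = 0.0182
  Factory E: 0.468 × 0.164 = 0.076752
P(defective) = 0.01911 + 0.014952 + 0.0182 + 0.076752 = 0.129014 → 0.129.

0.129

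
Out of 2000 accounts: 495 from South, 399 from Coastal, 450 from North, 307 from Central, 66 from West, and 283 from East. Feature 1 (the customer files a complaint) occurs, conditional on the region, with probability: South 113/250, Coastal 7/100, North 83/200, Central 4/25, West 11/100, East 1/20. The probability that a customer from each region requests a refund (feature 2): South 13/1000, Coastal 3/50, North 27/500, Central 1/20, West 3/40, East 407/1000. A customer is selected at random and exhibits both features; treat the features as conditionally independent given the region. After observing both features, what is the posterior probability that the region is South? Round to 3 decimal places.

0.124

By Bayes' rule, posterior ∝ prior × likelihood:
  South: 0.2475 × 0.452 × 0.013 = 0.00145431
  Coastal: 0.1995 × 0.07 × 0.06 = 0.0008379
  North: 0.225 × 0.415 × 0.054 = 0.00504225
  Central: 0.1535 × 0.16 × 0.05 = 0.001228
  West: 0.033 × 0.11 × 0.075 = 0.00027225
  East: 0.1415 × 0.05 × 0.407 = 0.002879525
Total = 0.011714235.
P(South | evidence) = 0.00145431 / 0.011714235 ≈ 0.124.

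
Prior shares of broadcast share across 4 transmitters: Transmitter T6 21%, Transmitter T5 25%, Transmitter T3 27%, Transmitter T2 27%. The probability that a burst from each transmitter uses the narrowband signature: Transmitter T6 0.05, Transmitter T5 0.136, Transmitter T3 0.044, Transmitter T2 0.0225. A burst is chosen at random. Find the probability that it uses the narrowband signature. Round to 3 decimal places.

Compute prior × likelihood for every hypothesis:
  Transmitter T6: 0.21 × 0.05 = 0.0105
  Transmitter T5: 0.25 × 0.136 = 0.034
  Transmitter T3: 0.27 × 0.044 = 0.01188
  Transmitter T2: 0.27 × 0.0225 = 0.006075
P(narrowband) = 0.0105 + 0.034 + 0.01188 + 0.006075 = 0.062455 → 0.062.

0.062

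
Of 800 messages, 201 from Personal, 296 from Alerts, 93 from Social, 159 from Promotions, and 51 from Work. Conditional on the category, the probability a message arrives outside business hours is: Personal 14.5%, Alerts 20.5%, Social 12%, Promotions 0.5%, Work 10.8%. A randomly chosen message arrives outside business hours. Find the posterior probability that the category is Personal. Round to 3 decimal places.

Prior × likelihood for each hypothesis:
  Personal: 0.25125 × 0.145 = 0.03643125
  Alerts: 0.37 × 0.205 = 0.07585
  Social: 0.11625 × 0.12 = 0.01395
  Promotions: 0.19875 × 0.005 = 0.00099375
  Work: 0.06375 × 0.108 = 0.006885
Normalizing constant = 0.13411.
P(Personal | evidence) = 0.03643125 / 0.13411 ≈ 0.272.

0.272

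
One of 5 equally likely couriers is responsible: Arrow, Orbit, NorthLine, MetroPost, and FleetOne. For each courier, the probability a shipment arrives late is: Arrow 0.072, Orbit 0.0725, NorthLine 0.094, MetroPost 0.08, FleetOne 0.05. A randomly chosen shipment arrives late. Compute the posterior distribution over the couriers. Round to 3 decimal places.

Since the prior is uniform, the posterior is proportional to the likelihood:
  Arrow: 0.072
  Orbit: 0.0725
  NorthLine: 0.094
  MetroPost: 0.08
  FleetOne: 0.05
Normalizing constant = 0.3685.
P(Arrow | late) = 0.072/0.3685 ≈ 0.195
P(Orbit | late) = 0.0725/0.3685 ≈ 0.197
P(NorthLine | late) = 0.094/0.3685 ≈ 0.255
P(MetroPost | late) = 0.08/0.3685 ≈ 0.217
P(FleetOne | late) = 0.05/0.3685 ≈ 0.136

Arrow 0.195, Orbit 0.197, NorthLine 0.255, MetroPost 0.217, FleetOne 0.136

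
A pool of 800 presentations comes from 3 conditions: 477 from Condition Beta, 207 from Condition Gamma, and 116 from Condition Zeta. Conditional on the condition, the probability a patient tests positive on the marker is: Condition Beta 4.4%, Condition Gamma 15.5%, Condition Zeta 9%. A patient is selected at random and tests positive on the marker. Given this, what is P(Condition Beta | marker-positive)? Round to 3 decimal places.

0.330

By Bayes' rule, posterior ∝ prior × likelihood:
  Condition Beta: 0.59625 × 0.044 = 0.026235
  Condition Gamma: 0.25875 × 0.155 = 0.04010625
  Condition Zeta: 0.145 × 0.09 = 0.01305
Total = 0.07939125.
P(Condition Beta | evidence) = 0.026235 / 0.07939125 ≈ 0.330.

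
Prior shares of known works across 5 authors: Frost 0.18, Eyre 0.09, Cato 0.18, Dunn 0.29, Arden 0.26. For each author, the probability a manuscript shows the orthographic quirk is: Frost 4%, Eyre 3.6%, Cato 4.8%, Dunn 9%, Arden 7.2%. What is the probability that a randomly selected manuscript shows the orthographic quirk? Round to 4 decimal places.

Compute prior × likelihood for every hypothesis:
  Frost: 0.18 × 0.04 = 0.0072
  Eyre: 0.09 × 0.036 = 0.00324
  Cato: 0.18 × 0.048 = 0.00864
  Dunn: 0.29 × 0.09 = 0.0261
  Arden: 0.26 × 0.072 = 0.01872
P(quirk) = 0.0072 + 0.00324 + 0.00864 + 0.0261 + 0.01872 = 0.0639 → 0.0639.

0.0639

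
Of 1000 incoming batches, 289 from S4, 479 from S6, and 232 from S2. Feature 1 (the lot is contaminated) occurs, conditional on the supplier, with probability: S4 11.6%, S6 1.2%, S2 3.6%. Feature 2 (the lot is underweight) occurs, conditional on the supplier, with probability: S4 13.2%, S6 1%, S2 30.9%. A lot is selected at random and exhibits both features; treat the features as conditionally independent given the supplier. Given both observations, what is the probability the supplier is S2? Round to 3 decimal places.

Compute prior × likelihood for every hypothesis:
  S4: 0.289 × 0.116 × 0.132 = 0.004425168
  S6: 0.479 × 0.012 × 0.01 = 0.00005748
  S2: 0.232 × 0.036 × 0.309 = 0.002580768
Sum = 0.007063416.
P(S2 | evidence) = 0.002580768 / 0.007063416 ≈ 0.365.

0.365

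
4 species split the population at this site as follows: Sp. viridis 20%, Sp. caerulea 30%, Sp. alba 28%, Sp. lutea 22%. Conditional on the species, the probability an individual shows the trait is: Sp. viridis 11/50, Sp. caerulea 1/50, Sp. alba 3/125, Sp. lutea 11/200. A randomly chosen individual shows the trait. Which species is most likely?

Unnormalized posteriors (prior × likelihood):
  Sp. viridis: 0.2 × 0.22 = 0.044
  Sp. caerulea: 0.3 × 0.02 = 0.006
  Sp. alba: 0.28 × 0.024 = 0.00672
  Sp. lutea: 0.22 × 0.055 = 0.0121
Sum = 0.06882.
Largest term belongs to Sp. viridis, so Sp. viridis is most probable.

Sp. viridis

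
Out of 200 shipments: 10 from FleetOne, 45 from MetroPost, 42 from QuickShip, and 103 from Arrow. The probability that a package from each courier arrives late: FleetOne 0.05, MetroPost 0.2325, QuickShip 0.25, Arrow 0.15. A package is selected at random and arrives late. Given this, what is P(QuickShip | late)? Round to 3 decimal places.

Unnormalized posteriors (prior × likelihood):
  FleetOne: 0.05 × 0.05 = 0.0025
  MetroPost: 0.225 × 0.2325 = 0.0523125
  QuickShip: 0.21 × 0.25 = 0.0525
  Arrow: 0.515 × 0.15 = 0.07725
Total = 0.1845625.
P(QuickShip | evidence) = 0.0525 / 0.1845625 ≈ 0.284.

0.284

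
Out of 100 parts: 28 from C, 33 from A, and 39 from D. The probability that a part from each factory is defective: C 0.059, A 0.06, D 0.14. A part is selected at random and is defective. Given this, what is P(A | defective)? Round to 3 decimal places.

Compute prior × likelihood for every hypothesis:
  C: 0.28 × 0.059 = 0.01652
  A: 0.33 × 0.06 = 0.0198
  D: 0.39 × 0.14 = 0.0546
Sum = 0.09092.
P(A | evidence) = 0.0198 / 0.09092 ≈ 0.218.

0.218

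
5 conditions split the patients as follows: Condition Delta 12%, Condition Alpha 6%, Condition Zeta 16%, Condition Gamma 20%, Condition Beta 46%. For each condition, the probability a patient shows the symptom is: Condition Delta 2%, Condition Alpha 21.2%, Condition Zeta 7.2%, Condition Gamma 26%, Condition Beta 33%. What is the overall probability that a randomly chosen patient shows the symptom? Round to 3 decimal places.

0.230

Compute prior × likelihood for every hypothesis:
  Condition Delta: 0.12 × 0.02 = 0.0024
  Condition Alpha: 0.06 × 0.212 = 0.01272
  Condition Zeta: 0.16 × 0.072 = 0.01152
  Condition Gamma: 0.2 × 0.26 = 0.052
  Condition Beta: 0.46 × 0.33 = 0.1518
P(symptomatic) = 0.0024 + 0.01272 + 0.01152 + 0.052 + 0.1518 = 0.23044 → 0.230.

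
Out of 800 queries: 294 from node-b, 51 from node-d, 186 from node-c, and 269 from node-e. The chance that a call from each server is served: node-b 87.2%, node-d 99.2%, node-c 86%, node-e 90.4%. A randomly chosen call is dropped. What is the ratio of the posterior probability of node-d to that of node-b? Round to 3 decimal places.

Taking complements, P(dropped | each) = node-b 0.128, node-d 0.008, node-c 0.14, node-e 0.096.
Unnormalized posteriors (prior × likelihood):
  node-b: 0.3675 × 0.128 = 0.04704
  node-d: 0.06375 × 0.008 = 0.00051
  node-c: 0.2325 × 0.14 = 0.03255
  node-e: 0.33625 × 0.096 = 0.03228
Sum = 0.11238.
The ratio is 0.00051 / 0.04704 (the normalizer cancels) = 0.011.

0.011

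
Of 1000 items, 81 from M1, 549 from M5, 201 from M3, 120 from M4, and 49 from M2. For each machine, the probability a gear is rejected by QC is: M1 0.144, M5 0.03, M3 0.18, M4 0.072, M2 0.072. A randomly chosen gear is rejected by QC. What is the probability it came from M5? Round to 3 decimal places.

By Bayes' rule, posterior ∝ prior × likelihood:
  M1: 0.081 × 0.144 = 0.011664
  M5: 0.549 × 0.03 = 0.01647
  M3: 0.201 × 0.18 = 0.03618
  M4: 0.12 × 0.072 = 0.00864
  M2: 0.049 × 0.072 = 0.003528
Sum = 0.076482.
P(M5 | evidence) = 0.01647 / 0.076482 ≈ 0.215.

0.215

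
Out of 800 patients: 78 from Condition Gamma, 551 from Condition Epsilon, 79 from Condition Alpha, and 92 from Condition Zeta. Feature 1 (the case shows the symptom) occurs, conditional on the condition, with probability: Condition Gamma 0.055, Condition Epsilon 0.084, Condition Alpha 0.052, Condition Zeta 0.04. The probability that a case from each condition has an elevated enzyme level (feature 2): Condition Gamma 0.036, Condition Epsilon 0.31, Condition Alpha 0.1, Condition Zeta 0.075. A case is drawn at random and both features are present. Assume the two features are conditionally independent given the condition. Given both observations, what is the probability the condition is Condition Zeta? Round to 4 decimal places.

Prior × likelihood for each hypothesis:
  Condition Gamma: 0.0975 × 0.055 × 0.036 = 0.00019305
  Condition Epsilon: 0.68875 × 0.084 × 0.31 = 0.01793505
  Condition Alpha: 0.09875 × 0.052 × 0.1 = 0.0005135
  Condition Zeta: 0.115 × 0.04 × 0.075 = 0.000345
Sum = 0.0189866.
P(Condition Zeta | evidence) = 0.000345 / 0.0189866 ≈ 0.0182.

0.0182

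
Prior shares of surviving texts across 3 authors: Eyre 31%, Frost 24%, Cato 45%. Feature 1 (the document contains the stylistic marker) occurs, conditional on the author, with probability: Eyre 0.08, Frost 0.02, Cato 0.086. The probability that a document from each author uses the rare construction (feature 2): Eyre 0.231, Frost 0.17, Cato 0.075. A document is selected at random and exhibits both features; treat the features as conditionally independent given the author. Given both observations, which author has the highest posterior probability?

Eyre

Compute prior × likelihood for every hypothesis:
  Eyre: 0.31 × 0.08 × 0.231 = 0.0057288
  Frost: 0.24 × 0.02 × 0.17 = 0.000816
  Cato: 0.45 × 0.086 × 0.075 = 0.0029025
Normalizing constant = 0.0094473.
Largest term belongs to Eyre, so Eyre is most probable.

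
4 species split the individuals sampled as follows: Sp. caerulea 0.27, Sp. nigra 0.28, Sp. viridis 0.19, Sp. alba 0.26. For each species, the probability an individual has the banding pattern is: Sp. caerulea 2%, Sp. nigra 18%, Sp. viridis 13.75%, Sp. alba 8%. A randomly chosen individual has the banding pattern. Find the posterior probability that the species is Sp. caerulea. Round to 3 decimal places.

0.053

Unnormalized posteriors (prior × likelihood):
  Sp. caerulea: 0.27 × 0.02 = 0.0054
  Sp. nigra: 0.28 × 0.18 = 0.0504
  Sp. viridis: 0.19 × 0.1375 = 0.026125
  Sp. alba: 0.26 × 0.08 = 0.0208
Total = 0.102725.
P(Sp. caerulea | evidence) = 0.0054 / 0.102725 ≈ 0.053.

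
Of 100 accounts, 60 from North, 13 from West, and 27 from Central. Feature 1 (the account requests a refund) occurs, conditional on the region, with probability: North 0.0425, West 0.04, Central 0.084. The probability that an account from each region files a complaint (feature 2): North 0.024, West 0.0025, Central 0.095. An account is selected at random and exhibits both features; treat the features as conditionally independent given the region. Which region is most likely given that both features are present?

Central

Unnormalized posteriors (prior × likelihood):
  North: 0.6 × 0.0425 × 0.024 = 0.000612
  West: 0.13 × 0.04 × 0.0025 = 0.000013
  Central: 0.27 × 0.084 × 0.095 = 0.0021546
Normalizing constant = 0.0027796.
Largest term belongs to Central, so Central is most probable.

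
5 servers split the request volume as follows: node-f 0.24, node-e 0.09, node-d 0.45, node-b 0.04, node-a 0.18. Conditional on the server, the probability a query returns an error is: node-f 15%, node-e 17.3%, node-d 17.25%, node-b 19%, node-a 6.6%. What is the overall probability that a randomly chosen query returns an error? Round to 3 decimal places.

By Bayes' rule, posterior ∝ prior × likelihood:
  node-f: 0.24 × 0.15 = 0.036
  node-e: 0.09 × 0.173 = 0.01557
  node-d: 0.45 × 0.1725 = 0.077625
  node-b: 0.04 × 0.19 = 0.0076
  node-a: 0.18 × 0.066 = 0.01188
P(error) = 0.036 + 0.01557 + 0.077625 + 0.0076 + 0.01188 = 0.148675 → 0.149.

0.149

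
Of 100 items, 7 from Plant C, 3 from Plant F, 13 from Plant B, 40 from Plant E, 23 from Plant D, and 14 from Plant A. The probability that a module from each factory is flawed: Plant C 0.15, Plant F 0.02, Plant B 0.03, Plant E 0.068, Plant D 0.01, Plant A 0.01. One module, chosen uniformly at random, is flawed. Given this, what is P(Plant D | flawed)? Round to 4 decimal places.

0.0501

Unnormalized posteriors (prior × likelihood):
  Plant C: 0.07 × 0.15 = 0.0105
  Plant F: 0.03 × 0.02 = 0.0006
  Plant B: 0.13 × 0.03 = 0.0039
  Plant E: 0.4 × 0.068 = 0.0272
  Plant D: 0.23 × 0.01 = 0.0023
  Plant A: 0.14 × 0.01 = 0.0014
Total = 0.0459.
P(Plant D | evidence) = 0.0023 / 0.0459 ≈ 0.0501.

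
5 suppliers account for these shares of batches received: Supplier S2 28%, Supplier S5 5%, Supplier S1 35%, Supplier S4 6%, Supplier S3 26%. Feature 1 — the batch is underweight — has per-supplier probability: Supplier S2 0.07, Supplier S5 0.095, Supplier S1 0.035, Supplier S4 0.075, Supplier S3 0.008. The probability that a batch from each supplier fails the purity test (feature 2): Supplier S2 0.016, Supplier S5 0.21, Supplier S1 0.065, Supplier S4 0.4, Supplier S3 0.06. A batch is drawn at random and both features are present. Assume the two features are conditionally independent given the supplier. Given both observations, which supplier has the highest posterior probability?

Unnormalized posteriors (prior × likelihood):
  Supplier S2: 0.28 × 0.07 × 0.016 = 0.0003136
  Supplier S5: 0.05 × 0.095 × 0.21 = 0.0009975
  Supplier S1: 0.35 × 0.035 × 0.065 = 0.00079625
  Supplier S4: 0.06 × 0.075 × 0.4 = 0.0018
  Supplier S3: 0.26 × 0.008 × 0.06 = 0.0001248
Total = 0.00403215.
Largest term belongs to Supplier S4, so Supplier S4 is most probable.

Supplier S4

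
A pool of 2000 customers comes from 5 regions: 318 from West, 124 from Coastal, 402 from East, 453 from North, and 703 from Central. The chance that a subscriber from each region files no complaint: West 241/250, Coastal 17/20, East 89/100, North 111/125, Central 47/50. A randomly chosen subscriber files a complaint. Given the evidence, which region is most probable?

Taking complements, P(complaint | each) = West 0.036, Coastal 0.15, East 0.11, North 0.112, Central 0.06.
Compute prior × likelihood for every hypothesis:
  West: 0.159 × 0.036 = 0.005724
  Coastal: 0.062 × 0.15 = 0.0093
  East: 0.201 × 0.11 = 0.02211
  North: 0.2265 × 0.112 = 0.025368
  Central: 0.3515 × 0.06 = 0.02109
Sum = 0.083592.
Largest term belongs to North, so North is most probable.

North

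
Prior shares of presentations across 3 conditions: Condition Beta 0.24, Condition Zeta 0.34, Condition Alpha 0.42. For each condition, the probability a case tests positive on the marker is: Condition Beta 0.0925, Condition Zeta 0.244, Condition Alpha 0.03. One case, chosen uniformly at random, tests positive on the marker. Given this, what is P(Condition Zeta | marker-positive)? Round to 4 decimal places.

Unnormalized posteriors (prior × likelihood):
  Condition Beta: 0.24 × 0.0925 = 0.0222
  Condition Zeta: 0.34 × 0.244 = 0.08296
  Condition Alpha: 0.42 × 0.03 = 0.0126
Normalizing constant = 0.11776.
P(Condition Zeta | evidence) = 0.08296 / 0.11776 ≈ 0.7045.

0.7045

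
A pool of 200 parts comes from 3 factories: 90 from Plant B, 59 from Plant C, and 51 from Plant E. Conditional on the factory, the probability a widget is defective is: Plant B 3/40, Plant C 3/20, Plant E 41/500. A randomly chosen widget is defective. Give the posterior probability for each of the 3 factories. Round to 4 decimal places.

Prior × likelihood for each hypothesis:
  Plant B: 0.45 × 0.075 = 0.03375
  Plant C: 0.295 × 0.15 = 0.04425
  Plant E: 0.255 × 0.082 = 0.02091
Normalizing constant = 0.09891.
P(Plant B | defective) = 0.03375/0.09891 ≈ 0.3412
P(Plant C | defective) = 0.04425/0.09891 ≈ 0.4474
P(Plant E | defective) = 0.02091/0.09891 ≈ 0.2114

Plant B 0.3412, Plant C 0.4474, Plant E 0.2114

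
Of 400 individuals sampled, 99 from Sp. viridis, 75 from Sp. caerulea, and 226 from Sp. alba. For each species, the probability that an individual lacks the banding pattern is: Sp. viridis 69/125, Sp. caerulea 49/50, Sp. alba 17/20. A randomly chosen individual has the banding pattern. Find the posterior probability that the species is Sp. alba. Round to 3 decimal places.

Taking complements, P(banded | each) = Sp. viridis 0.448, Sp. caerulea 0.02, Sp. alba 0.15.
Prior × likelihood for each hypothesis:
  Sp. viridis: 0.2475 × 0.448 = 0.11088
  Sp. caerulea: 0.1875 × 0.02 = 0.00375
  Sp. alba: 0.565 × 0.15 = 0.08475
Normalizing constant = 0.19938.
P(Sp. alba | evidence) = 0.08475 / 0.19938 ≈ 0.425.

0.425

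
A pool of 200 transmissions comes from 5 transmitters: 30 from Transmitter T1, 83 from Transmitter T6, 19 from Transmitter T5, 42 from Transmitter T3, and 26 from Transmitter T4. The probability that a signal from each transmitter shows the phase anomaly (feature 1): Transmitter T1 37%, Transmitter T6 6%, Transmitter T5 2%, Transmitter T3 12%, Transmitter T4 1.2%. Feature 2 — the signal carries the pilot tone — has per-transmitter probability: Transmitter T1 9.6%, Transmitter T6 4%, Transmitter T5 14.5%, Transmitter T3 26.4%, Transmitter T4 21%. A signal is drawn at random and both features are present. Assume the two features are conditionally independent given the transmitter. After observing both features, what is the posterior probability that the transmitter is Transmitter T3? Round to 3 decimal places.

0.490

Compute prior × likelihood for every hypothesis:
  Transmitter T1: 0.15 × 0.37 × 0.096 = 0.005328
  Transmitter T6: 0.415 × 0.06 × 0.04 = 0.000996
  Transmitter T5: 0.095 × 0.02 × 0.145 = 0.0002755
  Transmitter T3: 0.21 × 0.12 × 0.264 = 0.0066528
  Transmitter T4: 0.13 × 0.012 × 0.21 = 0.0003276
Normalizing constant = 0.0135799.
P(Transmitter T3 | evidence) = 0.0066528 / 0.0135799 ≈ 0.490.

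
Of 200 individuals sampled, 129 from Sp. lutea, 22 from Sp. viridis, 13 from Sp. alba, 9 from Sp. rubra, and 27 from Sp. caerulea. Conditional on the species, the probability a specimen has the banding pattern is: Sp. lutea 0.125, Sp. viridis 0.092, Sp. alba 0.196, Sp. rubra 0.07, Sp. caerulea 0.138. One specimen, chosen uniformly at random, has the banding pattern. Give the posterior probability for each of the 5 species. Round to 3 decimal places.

Sp. lutea 0.644, Sp. viridis 0.081, Sp. alba 0.102, Sp. rubra 0.025, Sp. caerulea 0.149

By Bayes' rule, posterior ∝ prior × likelihood:
  Sp. lutea: 0.645 × 0.125 = 0.080625
  Sp. viridis: 0.11 × 0.092 = 0.01012
  Sp. alba: 0.065 × 0.196 = 0.01274
  Sp. rubra: 0.045 × 0.07 = 0.00315
  Sp. caerulea: 0.135 × 0.138 = 0.01863
Sum = 0.125265.
P(Sp. lutea | banded) = 0.080625/0.125265 ≈ 0.644
P(Sp. viridis | banded) = 0.01012/0.125265 ≈ 0.081
P(Sp. alba | banded) = 0.01274/0.125265 ≈ 0.102
P(Sp. rubra | banded) = 0.00315/0.125265 ≈ 0.025
P(Sp. caerulea | banded) = 0.01863/0.125265 ≈ 0.149
(Check: 0.644+0.081+0.102+0.025+0.149 = 1.001.)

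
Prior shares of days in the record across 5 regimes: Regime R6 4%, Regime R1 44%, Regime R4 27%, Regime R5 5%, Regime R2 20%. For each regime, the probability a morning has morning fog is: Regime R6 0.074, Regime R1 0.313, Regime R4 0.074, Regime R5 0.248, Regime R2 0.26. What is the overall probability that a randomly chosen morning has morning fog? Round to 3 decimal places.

By Bayes' rule, posterior ∝ prior × likelihood:
  Regime R6: 0.04 × 0.074 = 0.00296
  Regime R1: 0.44 × 0.313 = 0.13772
  Regime R4: 0.27 × 0.074 = 0.01998
  Regime R5: 0.05 × 0.248 = 0.0124
  Regime R2: 0.2 × 0.26 = 0.052
P(fog) = 0.00296 + 0.13772 + 0.01998 + 0.0124 + 0.052 = 0.22506 → 0.225.

0.225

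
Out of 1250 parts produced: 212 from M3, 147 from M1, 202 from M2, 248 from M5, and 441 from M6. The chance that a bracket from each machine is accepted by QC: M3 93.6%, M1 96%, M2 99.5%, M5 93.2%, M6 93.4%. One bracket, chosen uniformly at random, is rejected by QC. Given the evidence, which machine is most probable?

M6

Taking complements, P(rejected | each) = M3 0.064, M1 0.04, M2 0.005, M5 0.068, M6 0.066.
Unnormalized posteriors (prior × likelihood):
  M3: 0.1696 × 0.064 = 0.0108544
  M1: 0.1176 × 0.04 = 0.004704
  M2: 0.1616 × 0.005 = 0.000808
  M5: 0.1984 × 0.068 = 0.0134912
  M6: 0.3528 × 0.066 = 0.0232848
Normalizing constant = 0.0531424.
Largest term belongs to M6, so M6 is most probable.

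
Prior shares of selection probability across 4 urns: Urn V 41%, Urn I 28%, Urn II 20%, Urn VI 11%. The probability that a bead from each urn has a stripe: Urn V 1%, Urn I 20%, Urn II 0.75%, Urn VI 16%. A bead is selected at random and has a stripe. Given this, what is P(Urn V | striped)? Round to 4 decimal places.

0.0518

Prior × likelihood for each hypothesis:
  Urn V: 0.41 × 0.01 = 0.0041
  Urn I: 0.28 × 0.2 = 0.056
  Urn II: 0.2 × 0.0075 = 0.0015
  Urn VI: 0.11 × 0.16 = 0.0176
Total = 0.0792.
P(Urn V | evidence) = 0.0041 / 0.0792 ≈ 0.0518.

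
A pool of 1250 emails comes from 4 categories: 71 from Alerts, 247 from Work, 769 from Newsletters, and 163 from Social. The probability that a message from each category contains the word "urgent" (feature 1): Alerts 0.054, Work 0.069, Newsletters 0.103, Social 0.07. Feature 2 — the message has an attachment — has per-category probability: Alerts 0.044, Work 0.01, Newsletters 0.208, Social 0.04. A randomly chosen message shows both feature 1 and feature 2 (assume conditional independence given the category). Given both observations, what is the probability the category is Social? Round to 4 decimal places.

Unnormalized posteriors (prior × likelihood):
  Alerts: 0.0568 × 0.054 × 0.044 = 0.0001349568
  Work: 0.1976 × 0.069 × 0.01 = 0.000136344
  Newsletters: 0.6152 × 0.103 × 0.208 = 0.0131800448
  Social: 0.1304 × 0.07 × 0.04 = 0.00036512
Sum = 0.0138164656.
P(Social | evidence) = 0.00036512 / 0.0138164656 ≈ 0.0264.

0.0264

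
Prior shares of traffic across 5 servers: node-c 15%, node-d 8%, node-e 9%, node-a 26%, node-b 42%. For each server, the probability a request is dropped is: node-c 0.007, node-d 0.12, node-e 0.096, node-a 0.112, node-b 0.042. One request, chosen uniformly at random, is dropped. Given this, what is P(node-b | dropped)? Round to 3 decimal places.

Unnormalized posteriors (prior × likelihood):
  node-c: 0.15 × 0.007 = 0.00105
  node-d: 0.08 × 0.12 = 0.0096
  node-e: 0.09 × 0.096 = 0.00864
  node-a: 0.26 × 0.112 = 0.02912
  node-b: 0.42 × 0.042 = 0.01764
Sum = 0.06605.
P(node-b | evidence) = 0.01764 / 0.06605 ≈ 0.267.

0.267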